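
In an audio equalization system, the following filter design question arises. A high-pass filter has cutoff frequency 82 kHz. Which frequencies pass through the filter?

A high-pass filter passes all frequencies above the cutoff frequency 82 kHz and attenuates lower frequencies.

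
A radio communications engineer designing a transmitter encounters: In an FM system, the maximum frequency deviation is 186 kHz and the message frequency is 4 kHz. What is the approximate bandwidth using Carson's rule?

Carson's rule: BW = 2*(delta_f + f_m)
= 2*(186 + 4) kHz = 380 kHz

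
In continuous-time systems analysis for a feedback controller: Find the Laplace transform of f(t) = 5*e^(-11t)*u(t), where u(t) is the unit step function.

Standard Laplace transform pair:
e^(-at)*u(t) <-> 1/(s+a)
With a = 11: L{5*e^(-11t)*u(t)} = 5/(s+11), ROC: Re(s) > -11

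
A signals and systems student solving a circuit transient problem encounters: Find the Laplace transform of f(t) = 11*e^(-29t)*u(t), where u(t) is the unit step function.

Standard Laplace transform pair:
e^(-at)*u(t) <-> 1/(s+a)
With a = 29: L{11*e^(-29t)*u(t)} = 11/(s+29), ROC: Re(s) > -29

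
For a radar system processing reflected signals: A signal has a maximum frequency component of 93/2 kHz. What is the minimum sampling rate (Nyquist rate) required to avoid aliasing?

By the Nyquist-Shannon sampling theorem,
the minimum sampling rate (Nyquist rate) must be at least 2 * f_max.
Nyquist rate = 2 * 93/2 kHz = 93 kHz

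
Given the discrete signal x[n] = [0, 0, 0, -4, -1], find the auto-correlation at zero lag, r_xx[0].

The auto-correlation at zero lag r_xx[0] equals the signal energy.
r_xx[0] = sum of x[n]^2 = 0^2 + 0^2 + 0^2 + (-4)^2 + (-1)^2
= 0 + 0 + 0 + 16 + 1 = 17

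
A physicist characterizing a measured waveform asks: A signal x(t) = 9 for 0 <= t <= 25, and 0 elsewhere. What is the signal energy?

Energy = integral of |x(t)|^2 dt over the signal duration
= 9^2 * 25 = 81 * 25 = 2025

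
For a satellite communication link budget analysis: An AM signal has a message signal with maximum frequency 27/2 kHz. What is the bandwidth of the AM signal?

In AM (double-sideband), the bandwidth is twice the message frequency.
BW = 2 * f_m = 2 * 27/2 kHz = 27 kHz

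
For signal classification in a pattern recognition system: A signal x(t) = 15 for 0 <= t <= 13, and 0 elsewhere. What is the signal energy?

Energy = integral of |x(t)|^2 dt over the signal duration
= 15^2 * 13 = 225 * 13 = 2925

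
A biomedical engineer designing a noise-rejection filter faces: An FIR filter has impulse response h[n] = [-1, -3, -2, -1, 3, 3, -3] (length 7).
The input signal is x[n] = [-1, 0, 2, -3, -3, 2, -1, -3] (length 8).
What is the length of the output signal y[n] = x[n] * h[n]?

For linear convolution, the output length is:
len(y) = len(x) + len(h) - 1 = 8 + 7 - 1 = 14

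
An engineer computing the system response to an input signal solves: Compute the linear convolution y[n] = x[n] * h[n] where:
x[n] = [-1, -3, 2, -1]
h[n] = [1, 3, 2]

y[n] = sum_k x[k]*h[n-k]. Output length = len(x) + len(h) - 1 = 4 + 3 - 1 = 6.
y[0] = -1*1 = -1
y[1] = -3*1 + -1*3 = -6
y[2] = 2*1 + -3*3 + -1*2 = -9
y[3] = -1*1 + 2*3 + -3*2 = -1
y[4] = -1*3 + 2*2 = 1
y[5] = -1*2 = -2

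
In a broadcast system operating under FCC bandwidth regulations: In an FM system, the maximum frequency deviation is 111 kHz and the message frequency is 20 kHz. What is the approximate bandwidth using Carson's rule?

Carson's rule: BW = 2*(delta_f + f_m)
= 2*(111 + 20) kHz = 262 kHz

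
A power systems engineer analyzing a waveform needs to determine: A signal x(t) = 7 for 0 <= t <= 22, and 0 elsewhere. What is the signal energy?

Energy = integral of |x(t)|^2 dt over the signal duration
= 7^2 * 22 = 49 * 22 = 1078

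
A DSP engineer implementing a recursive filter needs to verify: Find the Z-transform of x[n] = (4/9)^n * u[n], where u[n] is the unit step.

The Z-transform of a^n * u[n] is z/(z-a) for |z| > |a|.
Here a = 4/9, so X(z) = z/(z - (4/9)) = 9z/(9z - 4)
ROC: |z| > 4/9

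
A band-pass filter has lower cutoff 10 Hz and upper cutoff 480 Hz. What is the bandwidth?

Bandwidth = f_high - f_low
= 480 Hz - 10 Hz = 470 Hz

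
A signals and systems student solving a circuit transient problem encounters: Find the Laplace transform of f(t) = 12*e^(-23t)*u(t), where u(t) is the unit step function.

Standard Laplace transform pair:
e^(-at)*u(t) <-> 1/(s+a)
With a = 23: L{12*e^(-23t)*u(t)} = 12/(s+23), ROC: Re(s) > -23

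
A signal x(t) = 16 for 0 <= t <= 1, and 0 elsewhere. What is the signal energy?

Energy = integral of |x(t)|^2 dt over the signal duration
= 16^2 * 1 = 256 * 1 = 256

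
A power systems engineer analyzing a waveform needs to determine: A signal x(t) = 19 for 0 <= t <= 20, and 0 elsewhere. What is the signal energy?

Energy = integral of |x(t)|^2 dt over the signal duration
= 19^2 * 20 = 361 * 20 = 7220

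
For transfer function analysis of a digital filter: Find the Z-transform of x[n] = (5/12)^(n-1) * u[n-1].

Time-shifting property: if X(z) = Z{x[n]}, then Z{x[n-d]} = z^(-d) * X(z)
X(z) = z/(z - 5/12) for x[n] = (5/12)^n * u[n]
Z{x[n-1]} = z^(-1) * z/(z - 5/12) = 1/(z - 5/12)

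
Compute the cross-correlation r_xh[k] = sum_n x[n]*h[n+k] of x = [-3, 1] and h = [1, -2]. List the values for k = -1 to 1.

Both sequences indexed from 0 and zero outside their support.
Lags with overlap: k = -1 to 1.
  r_xh[-1] = x[1]*h[0] = 1
  r_xh[0] = x[0]*h[0] + x[1]*h[1] = -5
  r_xh[1] = x[0]*h[1] = 6
r_xh = [1, -5, 6] (for k = -1, ..., 1)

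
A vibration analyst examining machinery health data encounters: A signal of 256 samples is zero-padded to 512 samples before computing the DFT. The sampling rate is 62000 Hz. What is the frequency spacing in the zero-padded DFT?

Original DFT: N = 256, resolution = f_s/N = 62000/256 = 3875/16 Hz
Zero-padded DFT: N = 512, resolution = f_s/N = 62000/512 = 3875/32 Hz
Zero-padding interpolates the spectrum (finer frequency grid)
but does NOT improve the true spectral resolution (ability to resolve close frequencies).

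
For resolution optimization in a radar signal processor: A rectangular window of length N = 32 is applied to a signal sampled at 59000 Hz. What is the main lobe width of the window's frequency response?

For a rectangular window of length N,
the main lobe width in frequency is 2*f_s/N.
= 2*59000/32 = 7375/2 Hz
This determines the minimum frequency separation for resolving two sinusoids.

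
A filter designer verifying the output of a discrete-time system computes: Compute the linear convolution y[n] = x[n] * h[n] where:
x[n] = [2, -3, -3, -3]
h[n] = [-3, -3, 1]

y[n] = sum_k x[k]*h[n-k]. Output length = len(x) + len(h) - 1 = 4 + 3 - 1 = 6.
y[0] = 2*-3 = -6
y[1] = -3*-3 + 2*-3 = 3
y[2] = -3*-3 + -3*-3 + 2*1 = 20
y[3] = -3*-3 + -3*-3 + -3*1 = 15
y[4] = -3*-3 + -3*1 = 6
y[5] = -3*1 = -3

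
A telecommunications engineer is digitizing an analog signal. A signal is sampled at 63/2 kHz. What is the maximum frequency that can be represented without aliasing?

The maximum frequency that can be represented without aliasing
is the Nyquist frequency: f_max = f_s / 2 = 63/2 kHz / 2 = 63/4 kHz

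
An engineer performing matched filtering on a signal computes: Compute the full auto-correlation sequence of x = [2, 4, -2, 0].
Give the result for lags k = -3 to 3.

r_xx[k] = sum_m x[m]*x[m+k], indexed from 0, for k = -3 to 3:
  r_xx[-3] = x[3]*x[0] = 0
  r_xx[-2] = x[2]*x[0] + x[3]*x[1] = -4
  r_xx[-1] = x[1]*x[0] + x[2]*x[1] + x[3]*x[2] = 0
  r_xx[0] = x[0]*x[0] + x[1]*x[1] + x[2]*x[2] + x[3]*x[3] = 24
  r_xx[1] = x[0]*x[1] + x[1]*x[2] + x[2]*x[3] = 0
  r_xx[2] = x[0]*x[2] + x[1]*x[3] = -4
  r_xx[3] = x[0]*x[3] = 0
r_xx = [0, -4, 0, 24, 0, -4, 0]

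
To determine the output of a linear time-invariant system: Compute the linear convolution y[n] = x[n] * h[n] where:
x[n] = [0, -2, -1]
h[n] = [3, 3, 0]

y[n] = sum_k x[k]*h[n-k]. Output length = len(x) + len(h) - 1 = 3 + 3 - 1 = 5.
y[0] = 0*3 = 0
y[1] = -2*3 + 0*3 = -6
y[2] = -1*3 + -2*3 + 0*0 = -9
y[3] = -1*3 + -2*0 = -3
y[4] = -1*0 = 0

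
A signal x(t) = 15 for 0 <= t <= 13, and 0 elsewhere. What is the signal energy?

Energy = integral of |x(t)|^2 dt over the signal duration
= 15^2 * 13 = 225 * 13 = 2925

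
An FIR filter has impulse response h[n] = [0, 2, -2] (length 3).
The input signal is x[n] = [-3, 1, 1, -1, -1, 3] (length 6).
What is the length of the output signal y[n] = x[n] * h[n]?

For linear convolution, the output length is:
len(y) = len(x) + len(h) - 1 = 6 + 3 - 1 = 8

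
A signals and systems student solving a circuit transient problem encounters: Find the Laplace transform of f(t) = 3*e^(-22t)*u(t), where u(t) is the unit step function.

Standard Laplace transform pair:
e^(-at)*u(t) <-> 1/(s+a)
With a = 22: L{3*e^(-22t)*u(t)} = 3/(s+22), ROC: Re(s) > -22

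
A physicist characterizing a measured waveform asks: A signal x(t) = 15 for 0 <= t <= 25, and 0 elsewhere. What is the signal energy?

Energy = integral of |x(t)|^2 dt over the signal duration
= 15^2 * 25 = 225 * 25 = 5625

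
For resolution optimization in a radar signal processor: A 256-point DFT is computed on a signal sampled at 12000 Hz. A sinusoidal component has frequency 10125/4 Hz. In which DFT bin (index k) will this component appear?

DFT frequency resolution = f_s/N = 12000/256 = 375/8 Hz
Bin index k = f_signal / resolution = 10125/4 / 375/8 = 54
The signal frequency 10125/4 Hz falls in DFT bin k = 54.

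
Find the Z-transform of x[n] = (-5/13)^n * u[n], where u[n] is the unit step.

The Z-transform of a^n * u[n] is z/(z-a) for |z| > |a|.
Here a = -5/13, so X(z) = z/(z - (-5/13)) = 13z/(13z + 5)
ROC: |z| > 5/13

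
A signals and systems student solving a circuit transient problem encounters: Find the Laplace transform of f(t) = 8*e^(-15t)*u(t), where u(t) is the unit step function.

Standard Laplace transform pair:
e^(-at)*u(t) <-> 1/(s+a)
With a = 15: L{8*e^(-15t)*u(t)} = 8/(s+15), ROC: Re(s) > -15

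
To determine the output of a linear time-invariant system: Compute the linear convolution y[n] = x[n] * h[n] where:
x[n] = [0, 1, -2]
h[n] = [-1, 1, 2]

y[n] = sum_k x[k]*h[n-k]. Output length = len(x) + len(h) - 1 = 3 + 3 - 1 = 5.
y[0] = 0*-1 = 0
y[1] = 1*-1 + 0*1 = -1
y[2] = -2*-1 + 1*1 + 0*2 = 3
y[3] = -2*1 + 1*2 = 0
y[4] = -2*2 = -4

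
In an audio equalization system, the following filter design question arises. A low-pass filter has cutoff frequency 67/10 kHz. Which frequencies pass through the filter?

A low-pass filter passes all frequencies below the cutoff frequency 67/10 kHz and attenuates higher frequencies.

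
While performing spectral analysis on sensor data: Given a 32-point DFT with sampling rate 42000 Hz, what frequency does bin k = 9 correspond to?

The frequency of DFT bin k is: f_k = k * f_s / N
f_9 = 9 * 42000 / 32 = 23625/2 Hz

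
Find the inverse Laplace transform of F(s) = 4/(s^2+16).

Standard pair: w/(s^2+w^2) <-> sin(wt)*u(t)
Recognize w^2 = 16, so w = 4; numerator 4 = 1*4.
f(t) = sin(4t)*u(t)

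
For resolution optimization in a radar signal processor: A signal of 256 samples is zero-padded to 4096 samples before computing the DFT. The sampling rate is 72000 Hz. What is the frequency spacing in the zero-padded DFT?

Original DFT: N = 256, resolution = f_s/N = 72000/256 = 1125/4 Hz
Zero-padded DFT: N = 4096, resolution = f_s/N = 72000/4096 = 1125/64 Hz
Zero-padding interpolates the spectrum (finer frequency grid)
but does NOT improve the true spectral resolution (ability to resolve close frequencies).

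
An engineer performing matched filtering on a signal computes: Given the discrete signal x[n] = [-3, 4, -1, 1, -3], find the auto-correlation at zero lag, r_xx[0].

The auto-correlation at zero lag r_xx[0] equals the signal energy.
r_xx[0] = sum of x[n]^2 = (-3)^2 + 4^2 + (-1)^2 + 1^2 + (-3)^2
= 9 + 16 + 1 + 1 + 9 = 36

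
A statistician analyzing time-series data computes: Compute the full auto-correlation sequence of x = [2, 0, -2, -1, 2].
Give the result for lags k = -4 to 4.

r_xx[k] = sum_m x[m]*x[m+k], indexed from 0, for k = -4 to 4:
  r_xx[-4] = x[4]*x[0] = 4
  r_xx[-3] = x[3]*x[0] + x[4]*x[1] = -2
  r_xx[-2] = x[2]*x[0] + x[3]*x[1] + x[4]*x[2] = -8
  r_xx[-1] = x[1]*x[0] + x[2]*x[1] + x[3]*x[2] + x[4]*x[3] = 0
  r_xx[0] = x[0]*x[0] + x[1]*x[1] + x[2]*x[2] + x[3]*x[3] + x[4]*x[4] = 13
  r_xx[1] = x[0]*x[1] + x[1]*x[2] + x[2]*x[3] + x[3]*x[4] = 0
  r_xx[2] = x[0]*x[2] + x[1]*x[3] + x[2]*x[4] = -8
  r_xx[3] = x[0]*x[3] + x[1]*x[4] = -2
  r_xx[4] = x[0]*x[4] = 4
r_xx = [4, -2, -8, 0, 13, 0, -8, -2, 4]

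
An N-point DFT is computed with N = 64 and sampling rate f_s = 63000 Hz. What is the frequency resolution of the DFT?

DFT frequency resolution = f_s / N
= 63000 / 64 = 7875/8 Hz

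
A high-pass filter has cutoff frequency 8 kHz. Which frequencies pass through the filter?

A high-pass filter passes all frequencies above the cutoff frequency 8 kHz and attenuates lower frequencies.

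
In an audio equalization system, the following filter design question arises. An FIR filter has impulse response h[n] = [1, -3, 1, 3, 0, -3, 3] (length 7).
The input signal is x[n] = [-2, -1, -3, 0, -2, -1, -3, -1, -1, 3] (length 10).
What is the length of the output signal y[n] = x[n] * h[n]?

For linear convolution, the output length is:
len(y) = len(x) + len(h) - 1 = 10 + 7 - 1 = 16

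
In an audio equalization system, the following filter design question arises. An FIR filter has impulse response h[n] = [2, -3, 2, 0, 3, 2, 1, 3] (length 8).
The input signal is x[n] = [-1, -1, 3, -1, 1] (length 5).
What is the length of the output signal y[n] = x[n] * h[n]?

For linear convolution, the output length is:
len(y) = len(x) + len(h) - 1 = 5 + 8 - 1 = 12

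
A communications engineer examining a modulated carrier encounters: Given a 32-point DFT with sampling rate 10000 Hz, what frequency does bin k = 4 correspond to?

The frequency of DFT bin k is: f_k = k * f_s / N
f_4 = 4 * 10000 / 32 = 1250 Hz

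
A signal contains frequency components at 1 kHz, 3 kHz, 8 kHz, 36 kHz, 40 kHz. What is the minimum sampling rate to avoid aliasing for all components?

The highest frequency component is f_max = 40 kHz.
Nyquist rate = 2 * f_max = 2 * 40 kHz = 80 kHz.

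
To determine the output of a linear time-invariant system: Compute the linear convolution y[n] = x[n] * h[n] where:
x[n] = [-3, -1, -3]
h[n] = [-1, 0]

y[n] = sum_k x[k]*h[n-k]. Output length = len(x) + len(h) - 1 = 3 + 2 - 1 = 4.
y[0] = -3*-1 = 3
y[1] = -1*-1 + -3*0 = 1
y[2] = -3*-1 + -1*0 = 3
y[3] = -3*0 = 0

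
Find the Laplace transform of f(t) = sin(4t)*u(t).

Standard pair: sin(wt)*u(t) <-> w/(s^2+w^2)
With w = 4: L{sin(4t)*u(t)} = 4/(s^2+16)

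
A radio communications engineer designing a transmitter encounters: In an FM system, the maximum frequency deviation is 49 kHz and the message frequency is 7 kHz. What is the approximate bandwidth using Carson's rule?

Carson's rule: BW = 2*(delta_f + f_m)
= 2*(49 + 7) kHz = 112 kHz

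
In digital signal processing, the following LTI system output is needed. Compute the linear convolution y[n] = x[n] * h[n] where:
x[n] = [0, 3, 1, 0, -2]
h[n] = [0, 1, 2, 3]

y[n] = sum_k x[k]*h[n-k]. Output length = len(x) + len(h) - 1 = 5 + 4 - 1 = 8.
y[0] = 0*0 = 0
y[1] = 3*0 + 0*1 = 0
y[2] = 1*0 + 3*1 + 0*2 = 3
y[3] = 0*0 + 1*1 + 3*2 + 0*3 = 7
y[4] = -2*0 + 0*1 + 1*2 + 3*3 = 11
y[5] = -2*1 + 0*2 + 1*3 = 1
y[6] = -2*2 + 0*3 = -4
y[7] = -2*3 = -6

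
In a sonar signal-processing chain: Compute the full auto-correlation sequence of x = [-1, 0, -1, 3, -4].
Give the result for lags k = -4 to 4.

r_xx[k] = sum_m x[m]*x[m+k], indexed from 0, for k = -4 to 4:
  r_xx[-4] = x[4]*x[0] = 4
  r_xx[-3] = x[3]*x[0] + x[4]*x[1] = -3
  r_xx[-2] = x[2]*x[0] + x[3]*x[1] + x[4]*x[2] = 5
  r_xx[-1] = x[1]*x[0] + x[2]*x[1] + x[3]*x[2] + x[4]*x[3] = -15
  r_xx[0] = x[0]*x[0] + x[1]*x[1] + x[2]*x[2] + x[3]*x[3] + x[4]*x[4] = 27
  r_xx[1] = x[0]*x[1] + x[1]*x[2] + x[2]*x[3] + x[3]*x[4] = -15
  r_xx[2] = x[0]*x[2] + x[1]*x[3] + x[2]*x[4] = 5
  r_xx[3] = x[0]*x[3] + x[1]*x[4] = -3
  r_xx[4] = x[0]*x[4] = 4
r_xx = [4, -3, 5, -15, 27, -15, 5, -3, 4]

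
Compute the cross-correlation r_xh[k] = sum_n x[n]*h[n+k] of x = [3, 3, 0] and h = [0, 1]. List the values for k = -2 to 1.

Both sequences indexed from 0 and zero outside their support.
Lags with overlap: k = -2 to 1.
  r_xh[-2] = x[2]*h[0] = 0
  r_xh[-1] = x[1]*h[0] + x[2]*h[1] = 0
  r_xh[0] = x[0]*h[0] + x[1]*h[1] = 3
  r_xh[1] = x[0]*h[1] = 3
r_xh = [0, 0, 3, 3] (for k = -2, ..., 1)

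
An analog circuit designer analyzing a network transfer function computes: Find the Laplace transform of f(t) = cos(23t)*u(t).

Standard pair: cos(wt)*u(t) <-> s/(s^2+w^2)
With w = 23: L{cos(23t)*u(t)} = s/(s^2+529)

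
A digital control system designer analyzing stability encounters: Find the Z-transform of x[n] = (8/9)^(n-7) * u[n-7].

Time-shifting property: if X(z) = Z{x[n]}, then Z{x[n-d]} = z^(-d) * X(z)
X(z) = z/(z - 8/9) for x[n] = (8/9)^n * u[n]
Z{x[n-7]} = z^(-7) * z/(z - 8/9) = z^(-6)/(z - 8/9)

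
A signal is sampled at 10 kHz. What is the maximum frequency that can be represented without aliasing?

The maximum frequency that can be represented without aliasing
is the Nyquist frequency: f_max = f_s / 2 = 10 kHz / 2 = 5 kHz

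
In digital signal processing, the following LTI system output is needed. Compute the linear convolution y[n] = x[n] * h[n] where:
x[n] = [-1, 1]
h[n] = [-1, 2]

y[n] = sum_k x[k]*h[n-k]. Output length = len(x) + len(h) - 1 = 2 + 2 - 1 = 3.
y[0] = -1*-1 = 1
y[1] = 1*-1 + -1*2 = -3
y[2] = 1*2 = 2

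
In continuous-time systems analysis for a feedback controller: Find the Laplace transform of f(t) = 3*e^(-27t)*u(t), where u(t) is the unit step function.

Standard Laplace transform pair:
e^(-at)*u(t) <-> 1/(s+a)
With a = 27: L{3*e^(-27t)*u(t)} = 3/(s+27), ROC: Re(s) > -27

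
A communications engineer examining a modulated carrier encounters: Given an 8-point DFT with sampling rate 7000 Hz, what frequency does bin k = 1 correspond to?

The frequency of DFT bin k is: f_k = k * f_s / N
f_1 = 1 * 7000 / 8 = 875 Hz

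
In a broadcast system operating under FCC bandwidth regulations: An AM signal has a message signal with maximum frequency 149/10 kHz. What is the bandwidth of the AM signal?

In AM (double-sideband), the bandwidth is twice the message frequency.
BW = 2 * f_m = 2 * 149/10 kHz = 149/5 kHz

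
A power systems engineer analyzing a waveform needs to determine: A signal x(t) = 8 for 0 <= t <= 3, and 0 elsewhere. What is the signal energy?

Energy = integral of |x(t)|^2 dt over the signal duration
= 8^2 * 3 = 64 * 3 = 192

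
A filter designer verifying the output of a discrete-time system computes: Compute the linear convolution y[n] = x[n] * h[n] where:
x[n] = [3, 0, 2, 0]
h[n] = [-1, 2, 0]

y[n] = sum_k x[k]*h[n-k]. Output length = len(x) + len(h) - 1 = 4 + 3 - 1 = 6.
y[0] = 3*-1 = -3
y[1] = 0*-1 + 3*2 = 6
y[2] = 2*-1 + 0*2 + 3*0 = -2
y[3] = 0*-1 + 2*2 + 0*0 = 4
y[4] = 0*2 + 2*0 = 0
y[5] = 0*0 = 0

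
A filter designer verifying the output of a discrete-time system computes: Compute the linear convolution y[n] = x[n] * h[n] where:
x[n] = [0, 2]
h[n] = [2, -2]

y[n] = sum_k x[k]*h[n-k]. Output length = len(x) + len(h) - 1 = 2 + 2 - 1 = 3.
y[0] = 0*2 = 0
y[1] = 2*2 + 0*-2 = 4
y[2] = 2*-2 = -4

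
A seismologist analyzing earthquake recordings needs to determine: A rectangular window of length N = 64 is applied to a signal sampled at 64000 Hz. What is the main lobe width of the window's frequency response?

For a rectangular window of length N,
the main lobe width in frequency is 2*f_s/N.
= 2*64000/64 = 2000 Hz
This determines the minimum frequency separation for resolving two sinusoids.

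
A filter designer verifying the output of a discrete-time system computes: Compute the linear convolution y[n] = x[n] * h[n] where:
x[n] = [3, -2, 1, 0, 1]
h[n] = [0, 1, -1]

y[n] = sum_k x[k]*h[n-k]. Output length = len(x) + len(h) - 1 = 5 + 3 - 1 = 7.
y[0] = 3*0 = 0
y[1] = -2*0 + 3*1 = 3
y[2] = 1*0 + -2*1 + 3*-1 = -5
y[3] = 0*0 + 1*1 + -2*-1 = 3
y[4] = 1*0 + 0*1 + 1*-1 = -1
y[5] = 1*1 + 0*-1 = 1
y[6] = 1*-1 = -1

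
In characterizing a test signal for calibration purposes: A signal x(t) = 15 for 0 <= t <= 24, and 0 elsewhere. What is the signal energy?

Energy = integral of |x(t)|^2 dt over the signal duration
= 15^2 * 24 = 225 * 24 = 5400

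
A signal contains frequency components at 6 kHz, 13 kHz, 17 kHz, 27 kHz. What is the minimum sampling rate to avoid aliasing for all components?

The highest frequency component is f_max = 27 kHz.
Nyquist rate = 2 * f_max = 2 * 27 kHz = 54 kHz.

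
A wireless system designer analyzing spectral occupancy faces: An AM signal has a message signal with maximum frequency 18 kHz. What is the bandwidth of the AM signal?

In AM (double-sideband), the bandwidth is twice the message frequency.
BW = 2 * f_m = 2 * 18 kHz = 36 kHz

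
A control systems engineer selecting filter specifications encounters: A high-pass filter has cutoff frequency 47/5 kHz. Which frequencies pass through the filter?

A high-pass filter passes all frequencies above the cutoff frequency 47/5 kHz and attenuates lower frequencies.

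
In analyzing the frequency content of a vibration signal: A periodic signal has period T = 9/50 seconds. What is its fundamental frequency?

The fundamental frequency is the reciprocal of the period.
f = 1/T = 1/(9/50) = 50/9 Hz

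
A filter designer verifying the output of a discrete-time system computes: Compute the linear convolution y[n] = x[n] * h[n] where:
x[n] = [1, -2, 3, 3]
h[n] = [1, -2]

y[n] = sum_k x[k]*h[n-k]. Output length = len(x) + len(h) - 1 = 4 + 2 - 1 = 5.
y[0] = 1*1 = 1
y[1] = -2*1 + 1*-2 = -4
y[2] = 3*1 + -2*-2 = 7
y[3] = 3*1 + 3*-2 = -3
y[4] = 3*-2 = -6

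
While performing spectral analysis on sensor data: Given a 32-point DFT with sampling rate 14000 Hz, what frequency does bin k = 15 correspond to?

The frequency of DFT bin k is: f_k = k * f_s / N
f_15 = 15 * 14000 / 32 = 13125/2 Hz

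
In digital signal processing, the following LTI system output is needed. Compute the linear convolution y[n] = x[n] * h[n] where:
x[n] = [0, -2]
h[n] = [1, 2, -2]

y[n] = sum_k x[k]*h[n-k]. Output length = len(x) + len(h) - 1 = 2 + 3 - 1 = 4.
y[0] = 0*1 = 0
y[1] = -2*1 + 0*2 = -2
y[2] = -2*2 + 0*-2 = -4
y[3] = -2*-2 = 4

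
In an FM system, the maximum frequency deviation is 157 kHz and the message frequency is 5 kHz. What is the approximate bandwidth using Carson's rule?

Carson's rule: BW = 2*(delta_f + f_m)
= 2*(157 + 5) kHz = 324 kHz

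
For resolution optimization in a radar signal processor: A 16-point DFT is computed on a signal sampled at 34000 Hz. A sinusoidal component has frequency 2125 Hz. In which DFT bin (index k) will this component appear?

DFT frequency resolution = f_s/N = 34000/16 = 2125 Hz
Bin index k = f_signal / resolution = 2125 / 2125 = 1
The signal frequency 2125 Hz falls in DFT bin k = 1.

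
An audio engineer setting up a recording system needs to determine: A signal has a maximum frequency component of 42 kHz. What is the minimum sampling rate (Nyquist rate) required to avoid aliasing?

By the Nyquist-Shannon sampling theorem,
the minimum sampling rate (Nyquist rate) must be at least 2 * f_max.
Nyquist rate = 2 * 42 kHz = 84 kHz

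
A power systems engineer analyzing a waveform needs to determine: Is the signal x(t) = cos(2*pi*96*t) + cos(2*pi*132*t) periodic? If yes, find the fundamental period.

f1 = 96 Hz, f2 = 132 Hz
Period T1 = 1/96, T2 = 1/132
Ratio T1/T2 = 132/96, which is rational.
The signal is periodic with fundamental period T = 1/GCD(96,132) = 1/12 s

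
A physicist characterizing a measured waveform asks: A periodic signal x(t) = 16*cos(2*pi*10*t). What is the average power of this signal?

Average power of A*cos(wt) is A^2/2.
P = 16^2 / 2 = 256/2 = 128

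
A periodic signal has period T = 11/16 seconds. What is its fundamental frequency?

The fundamental frequency is the reciprocal of the period.
f = 1/T = 1/(11/16) = 16/11 Hz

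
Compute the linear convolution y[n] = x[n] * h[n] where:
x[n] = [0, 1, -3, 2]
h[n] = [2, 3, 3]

y[n] = sum_k x[k]*h[n-k]. Output length = len(x) + len(h) - 1 = 4 + 3 - 1 = 6.
y[0] = 0*2 = 0
y[1] = 1*2 + 0*3 = 2
y[2] = -3*2 + 1*3 + 0*3 = -3
y[3] = 2*2 + -3*3 + 1*3 = -2
y[4] = 2*3 + -3*3 = -3
y[5] = 2*3 = 6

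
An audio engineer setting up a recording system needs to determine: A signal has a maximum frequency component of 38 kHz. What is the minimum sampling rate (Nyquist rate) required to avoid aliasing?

By the Nyquist-Shannon sampling theorem,
the minimum sampling rate (Nyquist rate) must be at least 2 * f_max.
Nyquist rate = 2 * 38 kHz = 76 kHz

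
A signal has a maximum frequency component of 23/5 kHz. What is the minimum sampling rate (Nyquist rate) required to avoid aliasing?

By the Nyquist-Shannon sampling theorem,
the minimum sampling rate (Nyquist rate) must be at least 2 * f_max.
Nyquist rate = 2 * 23/5 kHz = 46/5 kHz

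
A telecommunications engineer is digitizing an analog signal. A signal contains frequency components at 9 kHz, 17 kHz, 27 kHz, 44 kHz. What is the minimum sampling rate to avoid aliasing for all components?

The highest frequency component is f_max = 44 kHz.
Nyquist rate = 2 * f_max = 2 * 44 kHz = 88 kHz.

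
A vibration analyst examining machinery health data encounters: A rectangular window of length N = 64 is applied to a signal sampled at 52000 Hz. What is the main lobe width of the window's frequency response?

For a rectangular window of length N,
the main lobe width in frequency is 2*f_s/N.
= 2*52000/64 = 1625 Hz
This determines the minimum frequency separation for resolving two sinusoids.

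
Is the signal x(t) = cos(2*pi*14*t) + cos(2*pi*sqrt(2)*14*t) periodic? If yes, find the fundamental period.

f1 = 14 Hz, f2 = 14*sqrt(2) Hz
Ratio f2/f1 = sqrt(2), which is irrational.
Since the frequency ratio is irrational, no common period exists.
The signal is not periodic.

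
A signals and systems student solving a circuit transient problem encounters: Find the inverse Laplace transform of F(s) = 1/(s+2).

Standard pair: k/(s+a) <-> k*e^(-at)*u(t)
With k=1, a=2: f(t) = e^(-2t)*u(t)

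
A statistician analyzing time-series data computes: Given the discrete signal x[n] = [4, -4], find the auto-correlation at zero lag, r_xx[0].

The auto-correlation at zero lag r_xx[0] equals the signal energy.
r_xx[0] = sum of x[n]^2 = 4^2 + (-4)^2
= 16 + 16 = 32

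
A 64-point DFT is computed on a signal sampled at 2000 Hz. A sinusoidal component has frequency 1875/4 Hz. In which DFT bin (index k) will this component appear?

DFT frequency resolution = f_s/N = 2000/64 = 125/4 Hz
Bin index k = f_signal / resolution = 1875/4 / 125/4 = 15
The signal frequency 1875/4 Hz falls in DFT bin k = 15.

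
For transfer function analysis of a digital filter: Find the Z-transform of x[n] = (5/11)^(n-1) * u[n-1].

Time-shifting property: if X(z) = Z{x[n]}, then Z{x[n-d]} = z^(-d) * X(z)
X(z) = z/(z - 5/11) for x[n] = (5/11)^n * u[n]
Z{x[n-1]} = z^(-1) * z/(z - 5/11) = 1/(z - 5/11)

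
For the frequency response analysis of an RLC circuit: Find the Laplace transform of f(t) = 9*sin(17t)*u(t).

Standard pair: sin(wt)*u(t) <-> w/(s^2+w^2)
With w = 17: L{9*sin(17t)*u(t)} = 153/(s^2+289)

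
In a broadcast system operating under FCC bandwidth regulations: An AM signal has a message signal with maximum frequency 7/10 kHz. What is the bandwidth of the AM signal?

In AM (double-sideband), the bandwidth is twice the message frequency.
BW = 2 * f_m = 2 * 7/10 kHz = 7/5 kHz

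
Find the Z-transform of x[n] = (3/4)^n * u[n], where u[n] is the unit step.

The Z-transform of a^n * u[n] is z/(z-a) for |z| > |a|.
Here a = 3/4, so X(z) = z/(z - (3/4)) = 4z/(4z - 3)
ROC: |z| > 3/4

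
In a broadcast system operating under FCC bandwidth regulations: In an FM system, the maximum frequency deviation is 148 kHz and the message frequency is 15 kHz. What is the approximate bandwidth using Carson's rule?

Carson's rule: BW = 2*(delta_f + f_m)
= 2*(148 + 15) kHz = 326 kHz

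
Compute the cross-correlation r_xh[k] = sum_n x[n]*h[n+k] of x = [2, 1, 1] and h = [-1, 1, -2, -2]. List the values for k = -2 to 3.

Both sequences indexed from 0 and zero outside their support.
Lags with overlap: k = -2 to 3.
  r_xh[-2] = x[2]*h[0] = -1
  r_xh[-1] = x[1]*h[0] + x[2]*h[1] = 0
  r_xh[0] = x[0]*h[0] + x[1]*h[1] + x[2]*h[2] = -3
  r_xh[1] = x[0]*h[1] + x[1]*h[2] + x[2]*h[3] = -2
  r_xh[2] = x[0]*h[2] + x[1]*h[3] = -6
  r_xh[3] = x[0]*h[3] = -4
r_xh = [-1, 0, -3, -2, -6, -4] (for k = -2, ..., 3)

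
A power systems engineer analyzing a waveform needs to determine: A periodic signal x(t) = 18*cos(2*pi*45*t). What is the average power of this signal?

Average power of A*cos(wt) is A^2/2.
P = 18^2 / 2 = 324/2 = 162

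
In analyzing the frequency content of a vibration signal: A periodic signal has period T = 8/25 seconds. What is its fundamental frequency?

The fundamental frequency is the reciprocal of the period.
f = 1/T = 1/(8/25) = 25/8 Hz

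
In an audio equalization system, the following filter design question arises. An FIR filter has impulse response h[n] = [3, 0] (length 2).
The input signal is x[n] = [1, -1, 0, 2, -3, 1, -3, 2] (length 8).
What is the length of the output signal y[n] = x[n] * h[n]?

For linear convolution, the output length is:
len(y) = len(x) + len(h) - 1 = 8 + 2 - 1 = 9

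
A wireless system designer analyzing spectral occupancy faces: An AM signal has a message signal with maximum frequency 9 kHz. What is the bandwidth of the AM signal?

In AM (double-sideband), the bandwidth is twice the message frequency.
BW = 2 * f_m = 2 * 9 kHz = 18 kHz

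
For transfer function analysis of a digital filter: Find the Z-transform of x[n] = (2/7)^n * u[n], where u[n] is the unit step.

The Z-transform of a^n * u[n] is z/(z-a) for |z| > |a|.
Here a = 2/7, so X(z) = z/(z - (2/7)) = 7z/(7z - 2)
ROC: |z| > 2/7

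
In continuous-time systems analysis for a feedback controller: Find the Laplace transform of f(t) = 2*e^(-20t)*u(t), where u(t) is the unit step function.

Standard Laplace transform pair:
e^(-at)*u(t) <-> 1/(s+a)
With a = 20: L{2*e^(-20t)*u(t)} = 2/(s+20), ROC: Re(s) > -20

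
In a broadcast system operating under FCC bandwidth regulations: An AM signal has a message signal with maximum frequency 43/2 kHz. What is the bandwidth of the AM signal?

In AM (double-sideband), the bandwidth is twice the message frequency.
BW = 2 * f_m = 2 * 43/2 kHz = 43 kHz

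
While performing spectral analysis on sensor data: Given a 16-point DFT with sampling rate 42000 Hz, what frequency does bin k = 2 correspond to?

The frequency of DFT bin k is: f_k = k * f_s / N
f_2 = 2 * 42000 / 16 = 5250 Hz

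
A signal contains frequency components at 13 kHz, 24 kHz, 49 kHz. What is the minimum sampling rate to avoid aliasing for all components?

The highest frequency component is f_max = 49 kHz.
Nyquist rate = 2 * f_max = 2 * 49 kHz = 98 kHz.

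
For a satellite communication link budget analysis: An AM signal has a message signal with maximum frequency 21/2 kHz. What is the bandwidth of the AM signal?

In AM (double-sideband), the bandwidth is twice the message frequency.
BW = 2 * f_m = 2 * 21/2 kHz = 21 kHz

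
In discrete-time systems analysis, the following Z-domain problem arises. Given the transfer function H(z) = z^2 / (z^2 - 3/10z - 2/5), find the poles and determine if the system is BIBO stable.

Poles are roots of the denominator: z^2 - 3/10z - 2/5 = 0.
Quadratic formula: z = [-(-3/10) +/- sqrt((-3/10)^2 - 4*(-2/5))] / 2
Discriminant = 9/100 + 8/5 = 169/100; sqrt = 13/10.
z = (3/10 +/- 13/10) / 2 => z = 4/5 or z = -1/2.
|p1| = 4/5, |p2| = 1/2.
For BIBO stability, all poles must lie inside the unit circle (|p| < 1).
System is STABLE since both |p| < 1.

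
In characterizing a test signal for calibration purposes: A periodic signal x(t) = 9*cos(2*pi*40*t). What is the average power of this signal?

Average power of A*cos(wt) is A^2/2.
P = 9^2 / 2 = 81/2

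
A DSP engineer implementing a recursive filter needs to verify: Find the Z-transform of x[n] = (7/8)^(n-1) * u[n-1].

Time-shifting property: if X(z) = Z{x[n]}, then Z{x[n-d]} = z^(-d) * X(z)
X(z) = z/(z - 7/8) for x[n] = (7/8)^n * u[n]
Z{x[n-1]} = z^(-1) * z/(z - 7/8) = 1/(z - 7/8)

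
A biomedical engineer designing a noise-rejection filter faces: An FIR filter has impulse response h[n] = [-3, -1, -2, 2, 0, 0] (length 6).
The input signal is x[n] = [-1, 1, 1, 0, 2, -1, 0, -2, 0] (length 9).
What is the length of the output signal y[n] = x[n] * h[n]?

For linear convolution, the output length is:
len(y) = len(x) + len(h) - 1 = 9 + 6 - 1 = 14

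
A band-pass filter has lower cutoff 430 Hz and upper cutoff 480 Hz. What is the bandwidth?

Bandwidth = f_high - f_low
= 480 Hz - 430 Hz = 50 Hz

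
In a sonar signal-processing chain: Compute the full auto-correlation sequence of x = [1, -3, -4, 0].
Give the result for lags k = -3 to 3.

r_xx[k] = sum_m x[m]*x[m+k], indexed from 0, for k = -3 to 3:
  r_xx[-3] = x[3]*x[0] = 0
  r_xx[-2] = x[2]*x[0] + x[3]*x[1] = -4
  r_xx[-1] = x[1]*x[0] + x[2]*x[1] + x[3]*x[2] = 9
  r_xx[0] = x[0]*x[0] + x[1]*x[1] + x[2]*x[2] + x[3]*x[3] = 26
  r_xx[1] = x[0]*x[1] + x[1]*x[2] + x[2]*x[3] = 9
  r_xx[2] = x[0]*x[2] + x[1]*x[3] = -4
  r_xx[3] = x[0]*x[3] = 0
r_xx = [0, -4, 9, 26, 9, -4, 0]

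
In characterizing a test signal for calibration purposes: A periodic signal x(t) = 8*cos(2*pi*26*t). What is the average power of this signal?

Average power of A*cos(wt) is A^2/2.
P = 8^2 / 2 = 64/2 = 32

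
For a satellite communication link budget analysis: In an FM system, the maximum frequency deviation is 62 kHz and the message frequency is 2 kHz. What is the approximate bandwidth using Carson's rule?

Carson's rule: BW = 2*(delta_f + f_m)
= 2*(62 + 2) kHz = 128 kHz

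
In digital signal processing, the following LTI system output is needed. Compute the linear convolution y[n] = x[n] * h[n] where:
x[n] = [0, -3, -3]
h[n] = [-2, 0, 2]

y[n] = sum_k x[k]*h[n-k]. Output length = len(x) + len(h) - 1 = 3 + 3 - 1 = 5.
y[0] = 0*-2 = 0
y[1] = -3*-2 + 0*0 = 6
y[2] = -3*-2 + -3*0 + 0*2 = 6
y[3] = -3*0 + -3*2 = -6
y[4] = -3*2 = -6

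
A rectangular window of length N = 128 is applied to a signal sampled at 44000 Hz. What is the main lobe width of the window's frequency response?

For a rectangular window of length N,
the main lobe width in frequency is 2*f_s/N.
= 2*44000/128 = 1375/2 Hz
This determines the minimum frequency separation for resolving two sinusoids.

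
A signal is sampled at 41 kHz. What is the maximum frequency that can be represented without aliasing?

The maximum frequency that can be represented without aliasing
is the Nyquist frequency: f_max = f_s / 2 = 41 kHz / 2 = 41/2 kHz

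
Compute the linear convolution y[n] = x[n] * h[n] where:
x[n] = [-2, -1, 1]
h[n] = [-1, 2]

y[n] = sum_k x[k]*h[n-k]. Output length = len(x) + len(h) - 1 = 3 + 2 - 1 = 4.
y[0] = -2*-1 = 2
y[1] = -1*-1 + -2*2 = -3
y[2] = 1*-1 + -1*2 = -3
y[3] = 1*2 = 2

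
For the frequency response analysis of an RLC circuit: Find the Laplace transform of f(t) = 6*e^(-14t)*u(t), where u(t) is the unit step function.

Standard Laplace transform pair:
e^(-at)*u(t) <-> 1/(s+a)
With a = 14: L{6*e^(-14t)*u(t)} = 6/(s+14), ROC: Re(s) > -14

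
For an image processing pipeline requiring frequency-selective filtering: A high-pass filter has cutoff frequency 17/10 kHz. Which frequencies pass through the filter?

A high-pass filter passes all frequencies above the cutoff frequency 17/10 kHz and attenuates lower frequencies.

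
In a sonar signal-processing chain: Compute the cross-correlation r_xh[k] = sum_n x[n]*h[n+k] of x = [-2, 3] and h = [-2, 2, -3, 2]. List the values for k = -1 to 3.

Both sequences indexed from 0 and zero outside their support.
Lags with overlap: k = -1 to 3.
  r_xh[-1] = x[1]*h[0] = -6
  r_xh[0] = x[0]*h[0] + x[1]*h[1] = 10
  r_xh[1] = x[0]*h[1] + x[1]*h[2] = -13
  r_xh[2] = x[0]*h[2] + x[1]*h[3] = 12
  r_xh[3] = x[0]*h[3] = -4
r_xh = [-6, 10, -13, 12, -4] (for k = -1, ..., 3)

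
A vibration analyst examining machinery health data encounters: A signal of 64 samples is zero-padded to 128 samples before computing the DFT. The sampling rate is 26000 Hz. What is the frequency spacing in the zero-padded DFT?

Original DFT: N = 64, resolution = f_s/N = 26000/64 = 1625/4 Hz
Zero-padded DFT: N = 128, resolution = f_s/N = 26000/128 = 1625/8 Hz
Zero-padding interpolates the spectrum (finer frequency grid)
but does NOT improve the true spectral resolution (ability to resolve close frequencies).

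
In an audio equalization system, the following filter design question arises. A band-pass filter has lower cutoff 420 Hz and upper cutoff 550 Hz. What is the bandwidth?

Bandwidth = f_high - f_low
= 550 Hz - 420 Hz = 130 Hz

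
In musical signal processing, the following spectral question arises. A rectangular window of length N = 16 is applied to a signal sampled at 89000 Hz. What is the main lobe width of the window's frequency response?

For a rectangular window of length N,
the main lobe width in frequency is 2*f_s/N.
= 2*89000/16 = 11125 Hz
This determines the minimum frequency separation for resolving two sinusoids.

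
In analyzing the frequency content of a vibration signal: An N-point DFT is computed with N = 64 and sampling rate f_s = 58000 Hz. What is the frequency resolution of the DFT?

DFT frequency resolution = f_s / N
= 58000 / 64 = 3625/4 Hz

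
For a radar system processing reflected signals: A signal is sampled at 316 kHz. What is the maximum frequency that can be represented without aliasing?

The maximum frequency that can be represented without aliasing
is the Nyquist frequency: f_max = f_s / 2 = 316 kHz / 2 = 158 kHz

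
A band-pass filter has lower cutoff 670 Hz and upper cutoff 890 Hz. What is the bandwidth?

Bandwidth = f_high - f_low
= 890 Hz - 670 Hz = 220 Hz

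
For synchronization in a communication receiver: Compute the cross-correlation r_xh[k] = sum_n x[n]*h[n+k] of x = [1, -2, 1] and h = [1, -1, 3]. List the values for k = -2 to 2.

Both sequences indexed from 0 and zero outside their support.
Lags with overlap: k = -2 to 2.
  r_xh[-2] = x[2]*h[0] = 1
  r_xh[-1] = x[1]*h[0] + x[2]*h[1] = -3
  r_xh[0] = x[0]*h[0] + x[1]*h[1] + x[2]*h[2] = 6
  r_xh[1] = x[0]*h[1] + x[1]*h[2] = -7
  r_xh[2] = x[0]*h[2] = 3
r_xh = [1, -3, 6, -7, 3] (for k = -2, ..., 2)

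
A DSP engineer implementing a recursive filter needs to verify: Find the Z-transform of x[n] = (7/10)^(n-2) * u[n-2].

Time-shifting property: if X(z) = Z{x[n]}, then Z{x[n-d]} = z^(-d) * X(z)
X(z) = z/(z - 7/10) for x[n] = (7/10)^n * u[n]
Z{x[n-2]} = z^(-2) * z/(z - 7/10) = z^(-1)/(z - 7/10)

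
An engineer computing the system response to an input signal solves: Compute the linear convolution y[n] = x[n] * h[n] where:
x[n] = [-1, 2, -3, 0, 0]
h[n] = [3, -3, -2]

y[n] = sum_k x[k]*h[n-k]. Output length = len(x) + len(h) - 1 = 5 + 3 - 1 = 7.
y[0] = -1*3 = -3
y[1] = 2*3 + -1*-3 = 9
y[2] = -3*3 + 2*-3 + -1*-2 = -13
y[3] = 0*3 + -3*-3 + 2*-2 = 5
y[4] = 0*3 + 0*-3 + -3*-2 = 6
y[5] = 0*-3 + 0*-2 = 0
y[6] = 0*-2 = 0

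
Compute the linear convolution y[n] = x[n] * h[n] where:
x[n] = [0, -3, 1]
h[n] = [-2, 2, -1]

y[n] = sum_k x[k]*h[n-k]. Output length = len(x) + len(h) - 1 = 3 + 3 - 1 = 5.
y[0] = 0*-2 = 0
y[1] = -3*-2 + 0*2 = 6
y[2] = 1*-2 + -3*2 + 0*-1 = -8
y[3] = 1*2 + -3*-1 = 5
y[4] = 1*-1 = -1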